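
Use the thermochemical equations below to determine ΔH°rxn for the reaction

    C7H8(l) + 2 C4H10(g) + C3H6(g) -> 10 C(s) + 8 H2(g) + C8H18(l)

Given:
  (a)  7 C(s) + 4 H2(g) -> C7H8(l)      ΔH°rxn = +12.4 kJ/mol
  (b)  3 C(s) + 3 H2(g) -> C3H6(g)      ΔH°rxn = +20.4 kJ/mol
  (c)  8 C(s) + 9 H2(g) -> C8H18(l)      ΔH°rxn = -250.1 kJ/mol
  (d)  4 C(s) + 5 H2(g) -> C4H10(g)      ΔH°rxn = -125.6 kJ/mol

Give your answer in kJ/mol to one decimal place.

ΔH°rxn = -31.7 kJ/mol

(a) reversed (C7H8(l) must end up as a reactant): -12.4 kJ/mol
(b) reversed (C3H6(g) must end up as a reactant): -20.4 kJ/mol
(c) as written (C8H18(l) already on the product side): -250.1 kJ/mol
(d) reversed and × 2 (C4H10(g) must end up as a reactant; scale by 2 for the 2 C4H10(g)): (-2)·(-125.6) = +251.2 kJ/mol
ΔH°rxn = (-1)·(+12.4) + (-1)·(+20.4) + (1)·(-250.1) + (-2)·(-125.6) = -31.7 kJ/mol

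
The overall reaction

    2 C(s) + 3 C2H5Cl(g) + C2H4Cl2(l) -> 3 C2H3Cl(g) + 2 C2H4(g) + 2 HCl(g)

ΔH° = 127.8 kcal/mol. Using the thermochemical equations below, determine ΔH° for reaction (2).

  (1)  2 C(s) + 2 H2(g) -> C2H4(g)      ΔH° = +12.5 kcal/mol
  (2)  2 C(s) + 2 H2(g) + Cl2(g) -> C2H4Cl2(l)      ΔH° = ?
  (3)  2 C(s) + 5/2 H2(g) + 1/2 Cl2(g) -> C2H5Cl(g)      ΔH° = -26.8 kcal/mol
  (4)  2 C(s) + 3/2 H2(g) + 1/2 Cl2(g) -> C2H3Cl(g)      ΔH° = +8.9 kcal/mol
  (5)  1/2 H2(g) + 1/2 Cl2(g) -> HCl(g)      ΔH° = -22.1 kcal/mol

ΔH° = -39.9 kcal/mol

(1) × 2: (2)·(+12.5) = +25.0 kcal/mol
(2) reversed: contributes −x
(3) reversed and × 3: (-3)·(-26.8) = +80.4 kcal/mol
(4) × 3: (3)·(+8.9) = +26.7 kcal/mol
(5) × 2: (2)·(-22.1) = -44.2 kcal/mol
+127.8 = (+25.0) + (+80.4) + (+26.7) + (-44.2) − x
x = (+127.8 − (+87.9)) / (-1) = -39.9 kcal/mol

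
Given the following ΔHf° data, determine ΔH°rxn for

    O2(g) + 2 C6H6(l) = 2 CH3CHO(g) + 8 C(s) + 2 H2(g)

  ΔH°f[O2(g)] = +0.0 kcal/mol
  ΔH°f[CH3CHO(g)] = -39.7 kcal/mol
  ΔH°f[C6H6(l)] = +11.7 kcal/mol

ΔH°rxn = Σ nΔHf°(products) − Σ nΔHf°(reactants).
Products: 2·(-39.7) + 8·(+0.0) + 2·(+0.0) = -79.4
Reactants: 1·(+0.0) + 2·(+11.7) = +23.4
ΔH°rxn = (-79.4) − (+23.4) = -102.8 kcal/mol

ΔH°rxn = -102.8 kcal/mol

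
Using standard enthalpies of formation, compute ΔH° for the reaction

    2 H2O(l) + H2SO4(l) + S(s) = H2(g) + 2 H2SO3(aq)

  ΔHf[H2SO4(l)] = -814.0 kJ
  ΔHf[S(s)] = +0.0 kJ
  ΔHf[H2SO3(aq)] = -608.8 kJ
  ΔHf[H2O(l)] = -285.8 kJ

ΔH°rxn = Σ nΔHf°(products) − Σ nΔHf°(reactants).
Products: 1·(+0.0) + 2·(-608.8) = -1217.6
Reactants: 2·(-285.8) + 1·(-814.0) + 1·(+0.0) = -1385.6
ΔH° = (-1217.6) − (-1385.6) = 168.0 kJ

ΔH° = 168.0 kJ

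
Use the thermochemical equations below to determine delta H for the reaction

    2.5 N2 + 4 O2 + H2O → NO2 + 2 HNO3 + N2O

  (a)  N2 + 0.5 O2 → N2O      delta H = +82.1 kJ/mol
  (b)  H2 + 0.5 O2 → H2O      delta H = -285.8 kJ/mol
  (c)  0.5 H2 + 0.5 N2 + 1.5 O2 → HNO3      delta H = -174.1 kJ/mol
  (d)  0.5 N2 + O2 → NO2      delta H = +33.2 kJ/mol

(a) as written (N2O already on the product side): +82.1 kJ/mol
(b) reversed (H2O must end up as a reactant): +285.8 kJ/mol
(c) × 2 (×2 to match 2 HNO3 in the target): (2)·(-174.1) = -348.2 kJ/mol
(d) as written (NO2 already on the product side): +33.2 kJ/mol
delta H = (1)·(+82.1) + (-1)·(-285.8) + (2)·(-174.1) + (1)·(+33.2) = 52.9 kJ/mol

delta H = 52.9 kJ/mol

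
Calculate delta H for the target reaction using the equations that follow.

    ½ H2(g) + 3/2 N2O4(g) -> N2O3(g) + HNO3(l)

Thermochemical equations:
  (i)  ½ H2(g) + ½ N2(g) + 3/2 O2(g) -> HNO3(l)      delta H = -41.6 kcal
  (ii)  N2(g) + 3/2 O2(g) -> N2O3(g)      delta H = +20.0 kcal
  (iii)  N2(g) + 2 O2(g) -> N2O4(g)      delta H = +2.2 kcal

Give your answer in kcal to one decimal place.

delta H = -24.9 kcal

(i) as written: -41.6 kcal
(ii) as written: +20.0 kcal
(iii) reversed and × 3/2: (-3/2)·(+2.2) = -3.3 kcal
delta H = (-41.6) + (+20.0) + (-3.3) = -24.9 kcal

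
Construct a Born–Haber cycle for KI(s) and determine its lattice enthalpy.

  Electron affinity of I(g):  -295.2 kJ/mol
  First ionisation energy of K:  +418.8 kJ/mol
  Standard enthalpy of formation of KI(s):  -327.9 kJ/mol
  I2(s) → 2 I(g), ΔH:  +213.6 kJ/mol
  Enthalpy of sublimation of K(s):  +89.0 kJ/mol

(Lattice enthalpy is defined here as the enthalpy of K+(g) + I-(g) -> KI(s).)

U = -647.3 kJ/mol

ΔHf° = 1·ΔHsub + 1·(ΣIE) + 1/2·D(I2) + 1·EA + U
-327.9 = 1·(+89.0) + 1·(+418.8) + 1/2·(+213.6) + 1·(-295.2) + U
U = -327.9 − (+319.4) = -647.3 kJ/mol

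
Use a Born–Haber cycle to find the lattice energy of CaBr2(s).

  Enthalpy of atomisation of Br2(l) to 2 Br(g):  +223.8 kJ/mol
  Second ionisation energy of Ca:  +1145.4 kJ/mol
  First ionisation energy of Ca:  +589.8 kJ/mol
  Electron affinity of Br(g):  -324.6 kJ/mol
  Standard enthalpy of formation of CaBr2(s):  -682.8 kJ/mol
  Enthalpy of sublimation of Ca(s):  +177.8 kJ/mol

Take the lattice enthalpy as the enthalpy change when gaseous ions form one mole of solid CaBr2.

U = -2170.4 kJ/mol

ΔHf° = 1·ΔHsub + 1·(ΣIE) + 1·D(Br2) + 2·EA + U
-682.8 = 1·(+177.8) + 1·(+1735.2) + 1·(+223.8) + 2·(-324.6) + U
U = -682.8 − (+1487.6) = -2170.4 kJ/mol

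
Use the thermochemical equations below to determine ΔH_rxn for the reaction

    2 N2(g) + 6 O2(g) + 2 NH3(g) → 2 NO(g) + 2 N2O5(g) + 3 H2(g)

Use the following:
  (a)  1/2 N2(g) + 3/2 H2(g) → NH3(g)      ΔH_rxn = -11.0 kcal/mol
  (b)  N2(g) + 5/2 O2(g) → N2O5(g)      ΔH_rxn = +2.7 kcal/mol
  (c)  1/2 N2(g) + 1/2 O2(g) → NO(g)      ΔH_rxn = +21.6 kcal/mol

(a) reversed and × 2 (reverse to put NH3(g) on the reactant side; scale by 2 for the 2 NH3(g)): (-2)·(-11.0) = +22.0 kcal/mol
(b) × 2 (×2 to match 2 N2O5(g) in the target): (2)·(+2.7) = +5.4 kcal/mol
(c) × 2 (scale by 2 for the 2 NO(g)): (2)·(+21.6) = +43.2 kcal/mol
ΔH_rxn = (-2)·(-11.0) + (2)·(+2.7) + (2)·(+21.6) = 70.6 kcal/mol

ΔH_rxn = 70.6 kcal/mol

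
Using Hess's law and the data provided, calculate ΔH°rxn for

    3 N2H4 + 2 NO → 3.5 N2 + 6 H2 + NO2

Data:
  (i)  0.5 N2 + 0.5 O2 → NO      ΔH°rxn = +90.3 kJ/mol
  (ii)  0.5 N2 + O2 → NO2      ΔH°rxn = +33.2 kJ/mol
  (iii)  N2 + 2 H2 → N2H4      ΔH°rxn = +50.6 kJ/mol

(i) reversed and × 2 (reverse to put NO on the reactant side; ×2 to match 2 NO in the target): (-2)·(+90.3) = -180.6 kJ/mol
(ii) as written (NO2 already on the product side): +33.2 kJ/mol
(iii) reversed and × 3 (reverse to put N2H4 on the reactant side; ×3 to match 3 N2H4 in the target): (-3)·(+50.6) = -151.8 kJ/mol
ΔH°rxn = (-180.6) + (+33.2) + (-151.8) = -299.2 kJ/mol

ΔH°rxn = -299.2 kJ/mol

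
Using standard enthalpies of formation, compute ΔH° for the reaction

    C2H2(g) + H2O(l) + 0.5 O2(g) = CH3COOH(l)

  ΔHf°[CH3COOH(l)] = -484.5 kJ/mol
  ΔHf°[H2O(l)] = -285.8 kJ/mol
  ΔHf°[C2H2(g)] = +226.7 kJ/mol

Products: 1·(-484.5) = -484.5
Reactants: 1·(+226.7) + 1·(-285.8) + 1/2·(+0.0) = -59.1
ΔH° = (-484.5) − (-59.1) = -425.4 kJ/mol

ΔH° = -425.4 kJ/mol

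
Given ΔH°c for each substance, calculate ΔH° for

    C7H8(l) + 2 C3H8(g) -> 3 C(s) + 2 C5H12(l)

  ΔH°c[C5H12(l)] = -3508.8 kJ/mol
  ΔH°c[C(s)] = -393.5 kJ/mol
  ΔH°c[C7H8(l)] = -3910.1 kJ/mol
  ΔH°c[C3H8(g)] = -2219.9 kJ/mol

ΔH° = -151.8 kJ/mol

With combustion enthalpies, reactants minus products:
= [1·(-3910.1) + 2·(-2219.9)] − [3·(-393.5) + 2·(-3508.8)]
= -151.8 kJ/mol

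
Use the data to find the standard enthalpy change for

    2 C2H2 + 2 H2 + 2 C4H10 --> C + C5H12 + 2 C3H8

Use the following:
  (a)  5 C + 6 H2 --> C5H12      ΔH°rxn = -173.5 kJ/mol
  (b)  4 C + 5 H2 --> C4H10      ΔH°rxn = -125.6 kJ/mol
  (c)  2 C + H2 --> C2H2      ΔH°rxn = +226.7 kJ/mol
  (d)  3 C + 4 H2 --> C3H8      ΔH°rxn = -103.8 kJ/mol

(a) as written (C5H12 already on the product side): -173.5 kJ/mol
(b) reversed and × 2 (C4H10 must end up as a reactant; ×2 to match 2 C4H10 in the target): (-2)·(-125.6) = +251.2 kJ/mol
(c) reversed and × 2 (reverse to put C2H2 on the reactant side; ×2 to match 2 C2H2 in the target): (-2)·(+226.7) = -453.4 kJ/mol
(d) × 2 (×2 to match 2 C3H8 in the target): (2)·(-103.8) = -207.6 kJ/mol
By Hess's law, ΔH°rxn = (-173.5) + (+251.2) + (-453.4) + (-207.6) = -583.3 kJ/mol

ΔH°rxn = -583.3 kJ/mol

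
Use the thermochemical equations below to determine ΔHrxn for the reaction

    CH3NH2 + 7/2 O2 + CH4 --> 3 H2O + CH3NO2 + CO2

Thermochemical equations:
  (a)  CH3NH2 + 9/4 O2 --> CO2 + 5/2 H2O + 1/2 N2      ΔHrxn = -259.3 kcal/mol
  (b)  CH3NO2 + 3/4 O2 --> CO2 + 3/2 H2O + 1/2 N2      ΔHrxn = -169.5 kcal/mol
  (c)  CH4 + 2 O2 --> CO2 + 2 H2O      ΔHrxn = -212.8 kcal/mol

ΔHrxn = -302.6 kcal/mol

(a) as written: -259.3 kcal/mol
(b) reversed: +169.5 kcal/mol
(c) as written: -212.8 kcal/mol
Summing the manipulated equations, ΔHrxn = (-259.3) + (+169.5) + (-212.8) = -302.6 kcal/mol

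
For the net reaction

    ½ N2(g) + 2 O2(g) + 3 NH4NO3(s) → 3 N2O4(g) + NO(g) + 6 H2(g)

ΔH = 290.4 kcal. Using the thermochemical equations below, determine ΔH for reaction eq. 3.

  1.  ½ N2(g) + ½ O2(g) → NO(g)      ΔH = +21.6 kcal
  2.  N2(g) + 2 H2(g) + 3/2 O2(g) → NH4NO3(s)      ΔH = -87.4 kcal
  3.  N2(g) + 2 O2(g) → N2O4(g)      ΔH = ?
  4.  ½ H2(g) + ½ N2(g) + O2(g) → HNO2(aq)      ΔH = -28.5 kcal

eq. 1 as written: +21.6 kcal
eq. 2 reversed and × 3: (-3)·(-87.4) = +262.2 kcal
eq. 3 × 3: contributes 3·x
eq. 4: not needed.
+290.4 = (+21.6) + (+262.2) + 3·x
x = (+290.4 − (+283.8)) / (3) = 2.2 kcal

ΔH = 2.2 kcal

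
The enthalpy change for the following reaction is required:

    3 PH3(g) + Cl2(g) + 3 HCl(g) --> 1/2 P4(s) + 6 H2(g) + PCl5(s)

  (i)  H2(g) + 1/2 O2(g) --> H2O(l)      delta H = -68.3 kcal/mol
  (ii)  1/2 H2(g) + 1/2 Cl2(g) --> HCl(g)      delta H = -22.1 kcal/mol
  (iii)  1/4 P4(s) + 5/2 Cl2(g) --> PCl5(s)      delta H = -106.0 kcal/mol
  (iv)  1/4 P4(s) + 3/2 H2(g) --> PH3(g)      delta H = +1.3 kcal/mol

(i): not needed (O2(g) appears nowhere else).
(ii) reversed and × 3 (HCl(g) must end up as a reactant; ×3 to match 3 HCl(g) in the target): (-3)·(-22.1) = +66.3 kcal/mol
(iii) as written (PCl5(s) already on the product side): -106.0 kcal/mol
(iv) reversed and × 3 (PH3(g) must end up as a reactant; ×3 to match 3 PH3(g) in the target): (-3)·(+1.3) = -3.9 kcal/mol
By Hess's law, delta H = (-3)·(-22.1) + (1)·(-106.0) + (-3)·(+1.3) = -43.6 kcal/mol

delta H = -43.6 kcal/mol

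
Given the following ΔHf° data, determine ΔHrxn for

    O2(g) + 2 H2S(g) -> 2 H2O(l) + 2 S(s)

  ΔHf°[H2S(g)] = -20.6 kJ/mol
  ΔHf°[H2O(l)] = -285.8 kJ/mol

ΔHrxn = -530.4 kJ/mol

Products: 2·(-285.8) + 2·(+0.0) = -571.6
Reactants: 1·(+0.0) + 2·(-20.6) = -41.2
ΔHrxn = (-571.6) − (-41.2) = -530.4 kJ/mol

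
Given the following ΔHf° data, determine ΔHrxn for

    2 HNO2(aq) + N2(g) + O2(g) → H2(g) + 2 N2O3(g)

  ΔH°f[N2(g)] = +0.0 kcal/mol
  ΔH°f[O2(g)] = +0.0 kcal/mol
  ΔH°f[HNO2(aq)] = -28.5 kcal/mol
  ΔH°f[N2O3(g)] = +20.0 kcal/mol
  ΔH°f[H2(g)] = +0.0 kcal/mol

ΔHrxn = 97.0 kcal/mol

Products: 1·(+0.0) + 2·(+20.0) = +40.0
Reactants: 2·(-28.5) + 1·(+0.0) + 1·(+0.0) = -57.0
ΔHrxn = (+40.0) − (-57.0) = 97.0 kcal/mol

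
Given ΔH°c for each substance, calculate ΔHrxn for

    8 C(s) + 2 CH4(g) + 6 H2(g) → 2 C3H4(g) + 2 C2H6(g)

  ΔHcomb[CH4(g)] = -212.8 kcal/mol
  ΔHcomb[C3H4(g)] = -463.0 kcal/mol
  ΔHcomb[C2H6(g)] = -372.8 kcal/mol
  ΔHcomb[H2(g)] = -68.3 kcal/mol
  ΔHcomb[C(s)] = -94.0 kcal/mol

ΔHrxn = 84.2 kcal/mol

Using ΔH = Σ nΔHc°(reactants) − Σ nΔHc°(products):
= [8·(-94.0) + 2·(-212.8) + 6·(-68.3)] − [2·(-463.0) + 2·(-372.8)]
= 84.2 kcal/mol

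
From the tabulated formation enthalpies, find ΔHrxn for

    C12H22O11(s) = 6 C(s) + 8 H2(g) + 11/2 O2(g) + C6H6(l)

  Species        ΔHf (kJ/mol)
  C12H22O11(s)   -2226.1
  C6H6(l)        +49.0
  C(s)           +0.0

ΔHrxn = 2275.1 kJ/mol

ΔH°rxn = Σ nΔHf°(products) − Σ nΔHf°(reactants).
Products: 6·(+0.0) + 8·(+0.0) + 11/2·(+0.0) + 1·(+49.0) = +49.0
Reactants: 1·(-2226.1) = -2226.1
ΔHrxn = (+49.0) − (-2226.1) = 2275.1 kJ/mol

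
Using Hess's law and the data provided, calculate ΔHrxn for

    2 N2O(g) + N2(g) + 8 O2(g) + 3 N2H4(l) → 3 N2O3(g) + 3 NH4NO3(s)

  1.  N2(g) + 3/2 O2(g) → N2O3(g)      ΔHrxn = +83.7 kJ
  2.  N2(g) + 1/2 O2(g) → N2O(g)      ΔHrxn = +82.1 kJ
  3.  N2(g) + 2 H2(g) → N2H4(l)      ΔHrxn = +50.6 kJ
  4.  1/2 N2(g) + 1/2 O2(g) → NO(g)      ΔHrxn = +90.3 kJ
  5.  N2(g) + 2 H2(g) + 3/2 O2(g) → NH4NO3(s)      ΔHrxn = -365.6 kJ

eq. 1 × 3: (3)·(+83.7) = +251.1 kJ
eq. 2 reversed and × 2: (-2)·(+82.1) = -164.2 kJ
eq. 3 reversed and × 3: (-3)·(+50.6) = -151.8 kJ
eq. 4: not needed.
eq. 5 × 3: (3)·(-365.6) = -1096.8 kJ
ΔHrxn = (+251.1) + (-164.2) + (-151.8) + (-1096.8) = -1161.7 kJ

ΔHrxn = -1161.7 kJ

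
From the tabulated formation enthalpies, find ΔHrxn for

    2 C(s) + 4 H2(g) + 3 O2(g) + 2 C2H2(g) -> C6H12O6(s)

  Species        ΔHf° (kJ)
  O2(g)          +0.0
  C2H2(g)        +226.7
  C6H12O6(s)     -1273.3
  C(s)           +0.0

ΔHrxn = -1726.7 kJ

Products: 1·(-1273.3) = -1273.3
Reactants: 2·(+0.0) + 4·(+0.0) + 3·(+0.0) + 2·(+226.7) = +453.4
ΔHrxn = (-1273.3) − (+453.4) = -1726.7 kJ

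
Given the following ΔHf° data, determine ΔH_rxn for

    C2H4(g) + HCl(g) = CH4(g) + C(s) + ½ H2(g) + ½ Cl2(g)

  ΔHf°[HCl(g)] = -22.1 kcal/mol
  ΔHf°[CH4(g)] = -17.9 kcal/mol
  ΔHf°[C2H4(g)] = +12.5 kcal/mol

ΔH°rxn = Σ nΔHf°(products) − Σ nΔHf°(reactants).
Products: 1·(-17.9) + 1·(+0.0) + 1/2·(+0.0) + 1/2·(+0.0) = -17.9
Reactants: 1·(+12.5) + 1·(-22.1) = -9.6
ΔH_rxn = (-17.9) − (-9.6) = -8.3 kcal/mol

ΔH_rxn = -8.3 kcal/mol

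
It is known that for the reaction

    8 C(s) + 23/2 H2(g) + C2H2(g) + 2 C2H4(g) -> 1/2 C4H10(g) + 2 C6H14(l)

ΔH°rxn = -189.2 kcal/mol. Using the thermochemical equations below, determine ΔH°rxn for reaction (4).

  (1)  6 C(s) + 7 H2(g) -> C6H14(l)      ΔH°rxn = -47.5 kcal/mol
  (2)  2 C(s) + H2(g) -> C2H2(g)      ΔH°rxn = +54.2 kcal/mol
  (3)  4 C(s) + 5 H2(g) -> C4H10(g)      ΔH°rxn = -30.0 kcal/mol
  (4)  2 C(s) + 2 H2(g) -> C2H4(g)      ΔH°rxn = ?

ΔH°rxn = 12.5 kcal/mol

(1) × 2: (2)·(-47.5) = -95.0 kcal/mol
(2) reversed: -54.2 kcal/mol
(3) × 1/2: (1/2)·(-30.0) = -15.0 kcal/mol
(4) reversed and × 2: contributes −2·x
-189.2 = (-95.0) + (-54.2) + (-15.0) − 2·x
x = (-189.2 − (-164.2)) / (-2) = 12.5 kcal/mol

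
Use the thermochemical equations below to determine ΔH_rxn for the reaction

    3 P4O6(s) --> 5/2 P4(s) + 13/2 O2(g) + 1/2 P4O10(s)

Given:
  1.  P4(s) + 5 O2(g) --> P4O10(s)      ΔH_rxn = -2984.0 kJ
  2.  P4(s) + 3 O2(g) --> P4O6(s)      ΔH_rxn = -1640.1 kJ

ΔH_rxn = 3428.3 kJ

eq. 1 × 1/2 (×1/2 to match 1/2 P4O10(s) in the target): (1/2)·(-2984.0) = -1492.0 kJ
eq. 2 reversed and × 3 (reverse to put P4O6(s) on the reactant side; ×3 to match 3 P4O6(s) in the target): (-3)·(-1640.1) = +4920.3 kJ
Summing the manipulated equations, ΔH_rxn = (1/2)·(-2984.0) + (-3)·(-1640.1) = 3428.3 kJ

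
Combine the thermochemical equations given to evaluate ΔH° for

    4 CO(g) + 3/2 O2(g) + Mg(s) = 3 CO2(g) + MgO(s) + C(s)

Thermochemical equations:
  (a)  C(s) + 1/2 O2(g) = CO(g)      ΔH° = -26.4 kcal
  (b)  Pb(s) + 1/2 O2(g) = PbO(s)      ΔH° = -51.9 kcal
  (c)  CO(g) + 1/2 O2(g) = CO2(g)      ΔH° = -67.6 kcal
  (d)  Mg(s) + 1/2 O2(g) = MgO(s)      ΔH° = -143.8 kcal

ΔH° = -320.2 kcal

(a) reversed (C(s) must end up as a product): +26.4 kcal
(b): not needed (Pb(s) appears nowhere else).
(c) × 3 (×3 to match 3 CO2(g) in the target): (3)·(-67.6) = -202.8 kcal
(d) as written (MgO(s) already on the product side): -143.8 kcal
Summing the manipulated equations, ΔH° = (-1)·(-26.4) + (3)·(-67.6) + (1)·(-143.8) = -320.2 kcal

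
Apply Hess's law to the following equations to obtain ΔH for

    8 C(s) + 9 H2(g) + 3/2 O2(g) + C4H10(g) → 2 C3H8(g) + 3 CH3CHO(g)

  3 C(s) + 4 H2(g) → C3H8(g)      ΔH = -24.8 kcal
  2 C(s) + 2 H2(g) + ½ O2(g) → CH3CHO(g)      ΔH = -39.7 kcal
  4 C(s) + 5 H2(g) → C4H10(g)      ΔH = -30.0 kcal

ΔH = -138.7 kcal

equation 1 × 2 (×2 to match 2 C3H8(g) in the target): (2)·(-24.8) = -49.6 kcal
equation 2 × 3 (scale by 3 for the 3 CH3CHO(g)): (3)·(-39.7) = -119.1 kcal
equation 3 reversed (reverse to put C4H10(g) on the reactant side): +30.0 kcal
Combining the equations, ΔH = (-49.6) + (-119.1) + (+30.0) = -138.7 kcal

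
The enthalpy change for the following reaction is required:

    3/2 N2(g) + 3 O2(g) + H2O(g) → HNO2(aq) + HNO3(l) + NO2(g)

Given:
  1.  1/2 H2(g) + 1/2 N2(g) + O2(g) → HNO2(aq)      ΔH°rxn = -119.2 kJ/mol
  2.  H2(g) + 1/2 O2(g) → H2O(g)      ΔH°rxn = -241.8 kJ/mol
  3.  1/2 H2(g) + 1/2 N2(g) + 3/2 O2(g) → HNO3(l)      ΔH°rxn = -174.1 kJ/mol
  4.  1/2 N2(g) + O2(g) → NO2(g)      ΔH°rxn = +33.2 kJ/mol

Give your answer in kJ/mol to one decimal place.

ΔH°rxn = -18.3 kJ/mol

eq. 1 as written: -119.2 kJ/mol
eq. 2 reversed: +241.8 kJ/mol
eq. 3 as written: -174.1 kJ/mol
eq. 4 as written: +33.2 kJ/mol
Summing the manipulated equations, ΔH°rxn = (1)·(-119.2) + (-1)·(-241.8) + (1)·(-174.1) + (1)·(+33.2) = -18.3 kJ/mol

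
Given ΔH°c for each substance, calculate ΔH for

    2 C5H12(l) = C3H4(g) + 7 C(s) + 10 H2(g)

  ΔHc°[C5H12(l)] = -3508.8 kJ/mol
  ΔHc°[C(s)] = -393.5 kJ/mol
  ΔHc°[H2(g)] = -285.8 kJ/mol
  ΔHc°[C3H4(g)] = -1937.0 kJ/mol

ΔH = 531.9 kJ/mol

Using ΔH = Σ nΔHc°(reactants) − Σ nΔHc°(products):
= [2·(-3508.8)] − [1·(-1937.0) + 7·(-393.5) + 10·(-285.8)]
= 531.9 kJ/mol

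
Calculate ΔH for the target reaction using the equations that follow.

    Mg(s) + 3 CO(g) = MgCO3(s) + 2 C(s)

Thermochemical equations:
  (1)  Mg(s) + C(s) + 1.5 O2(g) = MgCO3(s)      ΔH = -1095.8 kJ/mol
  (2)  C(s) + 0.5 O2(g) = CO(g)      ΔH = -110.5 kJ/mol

ΔH = -764.3 kJ/mol

(1) as written (MgCO3(s) already on the product side): -1095.8 kJ/mol
(2) reversed and × 3 (CO(g) must end up as a reactant; ×3 to match 3 CO(g) in the target): (-3)·(-110.5) = +331.5 kJ/mol
Combining the equations, ΔH = (-1095.8) + (+331.5) = -764.3 kJ/mol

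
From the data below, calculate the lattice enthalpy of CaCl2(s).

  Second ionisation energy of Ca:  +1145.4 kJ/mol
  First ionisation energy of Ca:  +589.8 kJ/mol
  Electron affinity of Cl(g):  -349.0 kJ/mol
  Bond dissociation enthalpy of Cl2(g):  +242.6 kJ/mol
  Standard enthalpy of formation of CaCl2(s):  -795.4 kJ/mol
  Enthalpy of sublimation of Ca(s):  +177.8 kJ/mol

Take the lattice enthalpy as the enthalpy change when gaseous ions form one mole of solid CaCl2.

U = -2253.0 kJ/mol

ΔHf° = 1·ΔHsub + 1·(ΣIE) + 1·D(Cl2) + 2·EA + U
-795.4 = 1·(+177.8) + 1·(+1735.2) + 1·(+242.6) + 2·(-349.0) + U
U = -795.4 − (+1457.6) = -2253.0 kJ/mol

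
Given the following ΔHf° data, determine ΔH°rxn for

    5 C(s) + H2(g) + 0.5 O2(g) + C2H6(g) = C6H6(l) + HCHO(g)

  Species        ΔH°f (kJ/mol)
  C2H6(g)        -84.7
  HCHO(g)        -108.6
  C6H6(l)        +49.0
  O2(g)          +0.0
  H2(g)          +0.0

ΔH°rxn = 25.1 kJ/mol

Products: 1·(+49.0) + 1·(-108.6) = -59.6
Reactants: 5·(+0.0) + 1·(+0.0) + 1/2·(+0.0) + 1·(-84.7) = -84.7
ΔH°rxn = (-59.6) − (-84.7) = 25.1 kJ/mol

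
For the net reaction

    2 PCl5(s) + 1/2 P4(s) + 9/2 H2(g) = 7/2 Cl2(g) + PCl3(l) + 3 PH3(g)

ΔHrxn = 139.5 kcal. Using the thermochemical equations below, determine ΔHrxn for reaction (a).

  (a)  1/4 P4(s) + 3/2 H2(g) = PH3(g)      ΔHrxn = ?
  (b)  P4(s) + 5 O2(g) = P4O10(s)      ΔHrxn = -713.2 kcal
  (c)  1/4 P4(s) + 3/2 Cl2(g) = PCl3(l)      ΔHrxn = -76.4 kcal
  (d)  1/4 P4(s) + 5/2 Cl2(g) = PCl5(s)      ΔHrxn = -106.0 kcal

(a) × 3: contributes 3·x
(b): not needed.
(c) as written: -76.4 kcal
(d) reversed and × 2: (-2)·(-106.0) = +212.0 kcal
+139.5 = (-76.4) + (+212.0) + 3·x
x = (+139.5 − (+135.6)) / (3) = 1.3 kcal

ΔHrxn = 1.3 kcal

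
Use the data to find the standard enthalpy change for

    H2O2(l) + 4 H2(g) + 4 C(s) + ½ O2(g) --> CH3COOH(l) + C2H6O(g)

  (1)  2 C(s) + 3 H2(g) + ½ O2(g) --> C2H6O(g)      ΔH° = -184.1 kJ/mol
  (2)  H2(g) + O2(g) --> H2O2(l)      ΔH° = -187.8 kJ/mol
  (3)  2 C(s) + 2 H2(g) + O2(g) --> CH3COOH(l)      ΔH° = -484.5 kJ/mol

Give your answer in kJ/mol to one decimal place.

(1) as written (C2H6O(g) already on the product side): -184.1 kJ/mol
(2) reversed (H2O2(l) must end up as a reactant): +187.8 kJ/mol
(3) as written (CH3COOH(l) already on the product side): -484.5 kJ/mol
Since enthalpy is a state function, ΔH° = (-184.1) + (+187.8) + (-484.5) = -480.8 kJ/mol

ΔH° = -480.8 kJ/mol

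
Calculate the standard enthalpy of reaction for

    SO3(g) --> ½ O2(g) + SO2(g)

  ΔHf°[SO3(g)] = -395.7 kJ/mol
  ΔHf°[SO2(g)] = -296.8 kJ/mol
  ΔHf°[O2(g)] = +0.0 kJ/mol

Products: 1/2·(+0.0) + 1·(-296.8) = -296.8
Reactants: 1·(-395.7) = -395.7
ΔH°rxn = (-296.8) − (-395.7) = 98.9 kJ/mol

ΔH°rxn = 98.9 kJ/mol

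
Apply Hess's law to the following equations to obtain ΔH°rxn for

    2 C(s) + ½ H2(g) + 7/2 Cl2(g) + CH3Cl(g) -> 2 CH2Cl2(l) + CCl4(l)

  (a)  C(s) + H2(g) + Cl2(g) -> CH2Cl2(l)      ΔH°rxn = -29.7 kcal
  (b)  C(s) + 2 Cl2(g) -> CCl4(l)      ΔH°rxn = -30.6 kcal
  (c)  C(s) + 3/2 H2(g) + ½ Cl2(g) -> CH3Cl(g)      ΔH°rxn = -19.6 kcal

ΔH°rxn = -70.4 kcal

(a) × 2: (2)·(-29.7) = -59.4 kcal
(b) as written: -30.6 kcal
(c) reversed: +19.6 kcal
Combining the equations, ΔH°rxn = (-59.4) + (-30.6) + (+19.6) = -70.4 kcal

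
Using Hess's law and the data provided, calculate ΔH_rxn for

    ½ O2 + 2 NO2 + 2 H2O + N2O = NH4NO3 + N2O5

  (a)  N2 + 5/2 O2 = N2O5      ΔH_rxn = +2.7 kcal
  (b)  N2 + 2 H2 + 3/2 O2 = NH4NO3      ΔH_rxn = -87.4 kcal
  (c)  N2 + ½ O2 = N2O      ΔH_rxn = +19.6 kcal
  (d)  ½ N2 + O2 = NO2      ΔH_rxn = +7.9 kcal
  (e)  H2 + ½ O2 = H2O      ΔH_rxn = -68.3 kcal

(a) as written: +2.7 kcal
(b) as written: -87.4 kcal
(c) reversed: -19.6 kcal
(d) reversed and × 2: (-2)·(+7.9) = -15.8 kcal
(e) reversed and × 2: (-2)·(-68.3) = +136.6 kcal
Since enthalpy is a state function, ΔH_rxn = (+2.7) + (-87.4) + (-19.6) + (-15.8) + (+136.6) = 16.5 kcal

ΔH_rxn = 16.5 kcal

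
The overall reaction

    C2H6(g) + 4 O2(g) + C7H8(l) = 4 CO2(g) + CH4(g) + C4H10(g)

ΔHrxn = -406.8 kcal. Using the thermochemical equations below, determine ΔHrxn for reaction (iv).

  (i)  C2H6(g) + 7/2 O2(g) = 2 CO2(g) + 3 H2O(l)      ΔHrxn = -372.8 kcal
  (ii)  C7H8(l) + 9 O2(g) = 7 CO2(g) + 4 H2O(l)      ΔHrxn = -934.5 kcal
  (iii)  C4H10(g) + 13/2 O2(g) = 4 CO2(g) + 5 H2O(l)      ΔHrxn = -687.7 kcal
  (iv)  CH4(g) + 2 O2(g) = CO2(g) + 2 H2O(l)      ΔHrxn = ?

(i) as written: -372.8 kcal
(ii) as written: -934.5 kcal
(iii) reversed: +687.7 kcal
(iv) reversed: contributes −x
-406.8 = (-372.8) + (-934.5) + (+687.7) − x
x = (-406.8 − (-619.6)) / (-1) = -212.8 kcal

ΔHrxn = -212.8 kcal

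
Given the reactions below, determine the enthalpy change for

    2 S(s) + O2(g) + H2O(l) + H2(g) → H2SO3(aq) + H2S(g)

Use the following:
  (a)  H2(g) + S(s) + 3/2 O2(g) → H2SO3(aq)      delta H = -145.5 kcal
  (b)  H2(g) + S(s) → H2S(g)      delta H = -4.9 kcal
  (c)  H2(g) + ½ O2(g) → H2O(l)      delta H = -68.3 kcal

delta H = -82.1 kcal

(a) as written: -145.5 kcal
(b) as written: -4.9 kcal
(c) reversed: +68.3 kcal
Since enthalpy is a state function, delta H = (-145.5) + (-4.9) + (+68.3) = -82.1 kcal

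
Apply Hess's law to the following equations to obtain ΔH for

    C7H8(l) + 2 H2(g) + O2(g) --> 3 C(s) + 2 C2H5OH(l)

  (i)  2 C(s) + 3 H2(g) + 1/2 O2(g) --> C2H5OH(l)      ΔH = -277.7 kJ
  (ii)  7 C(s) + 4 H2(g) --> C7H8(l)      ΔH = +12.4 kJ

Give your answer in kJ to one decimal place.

ΔH = -567.8 kJ

(i) × 2: (2)·(-277.7) = -555.4 kJ
(ii) reversed: -12.4 kJ
ΔH = (-555.4) + (-12.4) = -567.8 kJ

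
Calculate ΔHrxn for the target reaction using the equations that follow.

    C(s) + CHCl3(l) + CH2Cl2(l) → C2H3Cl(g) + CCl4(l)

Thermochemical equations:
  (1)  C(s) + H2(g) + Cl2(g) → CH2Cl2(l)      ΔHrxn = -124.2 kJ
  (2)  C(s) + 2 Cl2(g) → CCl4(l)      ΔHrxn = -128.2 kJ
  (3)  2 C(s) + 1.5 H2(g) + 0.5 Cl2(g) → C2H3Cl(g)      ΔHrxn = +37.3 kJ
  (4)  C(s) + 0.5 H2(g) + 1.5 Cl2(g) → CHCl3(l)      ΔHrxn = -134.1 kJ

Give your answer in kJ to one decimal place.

(1) reversed: +124.2 kJ
(2) as written: -128.2 kJ
(3) as written: +37.3 kJ
(4) reversed: +134.1 kJ
Summing the manipulated equations, ΔHrxn = (+124.2) + (-128.2) + (+37.3) + (+134.1) = 167.4 kJ

ΔHrxn = 167.4 kJ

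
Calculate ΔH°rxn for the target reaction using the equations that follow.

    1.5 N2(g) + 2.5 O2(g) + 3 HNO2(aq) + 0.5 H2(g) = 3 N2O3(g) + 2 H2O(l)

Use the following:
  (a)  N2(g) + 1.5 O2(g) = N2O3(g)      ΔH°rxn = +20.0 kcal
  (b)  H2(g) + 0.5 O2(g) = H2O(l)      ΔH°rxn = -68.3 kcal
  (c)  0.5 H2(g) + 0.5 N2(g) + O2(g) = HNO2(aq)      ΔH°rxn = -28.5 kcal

ΔH°rxn = 8.9 kcal

(a) × 3: (3)·(+20.0) = +60.0 kcal
(b) × 2: (2)·(-68.3) = -136.6 kcal
(c) reversed and × 3: (-3)·(-28.5) = +85.5 kcal
By Hess's law, ΔH°rxn = (+60.0) + (-136.6) + (+85.5) = 8.9 kcal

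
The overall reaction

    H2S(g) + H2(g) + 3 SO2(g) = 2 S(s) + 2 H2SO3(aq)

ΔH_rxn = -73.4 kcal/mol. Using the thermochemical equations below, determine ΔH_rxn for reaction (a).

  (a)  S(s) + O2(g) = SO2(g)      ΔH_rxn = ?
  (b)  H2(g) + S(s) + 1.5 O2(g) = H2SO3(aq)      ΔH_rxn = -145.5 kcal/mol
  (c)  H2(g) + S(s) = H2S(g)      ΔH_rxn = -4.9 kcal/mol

(a) reversed and × 3 (reverse to put SO2(g) on the reactant side; ×3 to match 3 SO2(g) in the target): contributes −3·x
(b) × 2 (scale by 2 for the 2 H2SO3(aq)): (2)·(-145.5) = -291.0 kcal/mol
(c) reversed (reverse to put H2S(g) on the reactant side): +4.9 kcal/mol
-73.4 = (-291.0) + (+4.9) − 3·x
x = (-73.4 − (-286.1)) / (-3) = -70.9 kcal/mol

ΔH_rxn = -70.9 kcal/mol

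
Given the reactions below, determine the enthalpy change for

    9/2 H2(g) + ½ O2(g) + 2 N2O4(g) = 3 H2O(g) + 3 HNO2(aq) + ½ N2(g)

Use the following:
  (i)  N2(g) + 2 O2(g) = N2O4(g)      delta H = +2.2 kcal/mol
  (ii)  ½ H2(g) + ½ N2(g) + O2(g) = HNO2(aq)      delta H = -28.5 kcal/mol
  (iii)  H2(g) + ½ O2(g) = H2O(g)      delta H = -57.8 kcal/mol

delta H = -263.3 kcal/mol

(i) reversed and × 2 (N2O4(g) must end up as a reactant; scale by 2 for the 2 N2O4(g)): (-2)·(+2.2) = -4.4 kcal/mol
(ii) × 3 (×3 to match 3 HNO2(aq) in the target): (3)·(-28.5) = -85.5 kcal/mol
(iii) × 3 (×3 to match 3 H2O(g) in the target): (3)·(-57.8) = -173.4 kcal/mol
Summing the manipulated equations, delta H = (-4.4) + (-85.5) + (-173.4) = -263.3 kcal/mol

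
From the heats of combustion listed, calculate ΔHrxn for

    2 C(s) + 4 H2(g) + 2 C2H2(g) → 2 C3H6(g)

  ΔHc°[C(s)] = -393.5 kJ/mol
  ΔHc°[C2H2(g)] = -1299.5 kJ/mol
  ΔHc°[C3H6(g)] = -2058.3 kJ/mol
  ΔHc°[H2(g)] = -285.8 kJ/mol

With combustion enthalpies, reactants minus products:
= [2·(-393.5) + 4·(-285.8) + 2·(-1299.5)] − [2·(-2058.3)]
= -412.6 kJ/mol

ΔHrxn = -412.6 kJ/mol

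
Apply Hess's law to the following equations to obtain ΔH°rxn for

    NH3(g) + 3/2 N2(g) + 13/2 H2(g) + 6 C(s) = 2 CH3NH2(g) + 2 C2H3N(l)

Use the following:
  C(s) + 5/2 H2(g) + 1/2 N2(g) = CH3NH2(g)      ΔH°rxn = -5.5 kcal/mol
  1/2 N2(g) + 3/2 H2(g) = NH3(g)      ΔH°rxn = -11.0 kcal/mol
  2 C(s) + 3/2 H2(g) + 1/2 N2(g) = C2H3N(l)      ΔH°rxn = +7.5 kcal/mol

ΔH°rxn = 15.0 kcal/mol

equation 1 × 2: (2)·(-5.5) = -11.0 kcal/mol
equation 2 reversed: +11.0 kcal/mol
equation 3 × 2: (2)·(+7.5) = +15.0 kcal/mol
Summing the manipulated equations, ΔH°rxn = (-11.0) + (+11.0) + (+15.0) = 15.0 kcal/mol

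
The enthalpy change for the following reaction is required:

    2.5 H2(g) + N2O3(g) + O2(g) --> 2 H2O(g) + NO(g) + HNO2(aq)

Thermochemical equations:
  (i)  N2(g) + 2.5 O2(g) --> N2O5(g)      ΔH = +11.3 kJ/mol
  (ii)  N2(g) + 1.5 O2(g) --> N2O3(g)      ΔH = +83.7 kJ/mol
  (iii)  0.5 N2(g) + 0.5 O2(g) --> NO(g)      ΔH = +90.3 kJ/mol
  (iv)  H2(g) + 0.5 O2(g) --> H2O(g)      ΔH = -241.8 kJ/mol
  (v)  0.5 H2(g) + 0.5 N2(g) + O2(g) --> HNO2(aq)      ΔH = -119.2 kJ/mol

(i): not needed (N2O5(g) appears nowhere else).
(ii) reversed (N2O3(g) must end up as a reactant): -83.7 kJ/mol
(iii) as written (NO(g) already on the product side): +90.3 kJ/mol
(iv) × 2 (scale by 2 for the 2 H2O(g)): (2)·(-241.8) = -483.6 kJ/mol
(v) as written (HNO2(aq) already on the product side): -119.2 kJ/mol
ΔH = (-1)·(+83.7) + (1)·(+90.3) + (2)·(-241.8) + (1)·(-119.2) = -596.2 kJ/mol

ΔH = -596.2 kJ/mol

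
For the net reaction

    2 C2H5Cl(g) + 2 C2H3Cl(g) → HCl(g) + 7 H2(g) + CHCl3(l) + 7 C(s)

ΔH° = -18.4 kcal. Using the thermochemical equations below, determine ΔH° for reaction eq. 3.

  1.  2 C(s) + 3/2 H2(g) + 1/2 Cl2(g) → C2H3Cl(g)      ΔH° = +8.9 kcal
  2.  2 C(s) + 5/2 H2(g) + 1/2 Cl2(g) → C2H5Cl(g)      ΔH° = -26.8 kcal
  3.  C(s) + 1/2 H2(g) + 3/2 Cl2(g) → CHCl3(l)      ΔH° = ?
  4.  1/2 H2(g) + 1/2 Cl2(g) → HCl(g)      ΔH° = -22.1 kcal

eq. 1 reversed and × 2: (-2)·(+8.9) = -17.8 kcal
eq. 2 reversed and × 2: (-2)·(-26.8) = +53.6 kcal
eq. 3 as written: contributes x
eq. 4 as written: -22.1 kcal
-18.4 = (-17.8) + (+53.6) + (-22.1) + x
x = (-18.4 − (+13.7)) / (1) = -32.1 kcal

ΔH° = -32.1 kcal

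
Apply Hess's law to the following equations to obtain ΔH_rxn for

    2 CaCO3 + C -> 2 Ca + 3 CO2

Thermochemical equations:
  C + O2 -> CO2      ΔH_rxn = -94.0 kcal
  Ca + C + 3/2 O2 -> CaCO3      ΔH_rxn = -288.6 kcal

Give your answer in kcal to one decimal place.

equation 1 × 3 (scale by 3 for the 3 CO2): (3)·(-94.0) = -282.0 kcal
equation 2 reversed and × 2 (reverse to put CaCO3 on the reactant side; ×2 to match 2 CaCO3 in the target): (-2)·(-288.6) = +577.2 kcal
ΔH_rxn = (-282.0) + (+577.2) = 295.2 kcal

ΔH_rxn = 295.2 kcal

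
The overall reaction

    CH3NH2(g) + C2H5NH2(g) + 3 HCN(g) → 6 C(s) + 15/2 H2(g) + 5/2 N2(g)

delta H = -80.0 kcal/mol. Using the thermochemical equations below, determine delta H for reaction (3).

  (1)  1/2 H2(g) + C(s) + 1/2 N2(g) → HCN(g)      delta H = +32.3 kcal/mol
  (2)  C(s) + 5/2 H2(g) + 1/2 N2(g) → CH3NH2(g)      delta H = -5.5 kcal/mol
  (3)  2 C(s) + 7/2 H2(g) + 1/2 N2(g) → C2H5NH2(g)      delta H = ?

(1) reversed and × 3: (-3)·(+32.3) = -96.9 kcal/mol
(2) reversed: +5.5 kcal/mol
(3) reversed: contributes −x
-80.0 = (-96.9) + (+5.5) − x
x = (-80.0 − (-91.4)) / (-1) = -11.4 kcal/mol

delta H = -11.4 kcal/mol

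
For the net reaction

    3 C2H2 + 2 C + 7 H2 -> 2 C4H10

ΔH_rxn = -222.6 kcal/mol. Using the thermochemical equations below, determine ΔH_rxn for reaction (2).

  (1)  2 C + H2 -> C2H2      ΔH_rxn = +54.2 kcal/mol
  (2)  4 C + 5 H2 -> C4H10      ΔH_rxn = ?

(1) reversed and × 3 (reverse to put C2H2 on the reactant side; ×3 to match 3 C2H2 in the target): (-3)·(+54.2) = -162.6 kcal/mol
(2) × 2 (×2 to match 2 C4H10 in the target): contributes 2·x
-222.6 = (-162.6) + 2·x
x = (-222.6 − (-162.6)) / (2) = -30.0 kcal/mol

ΔH_rxn = -30.0 kcal/mol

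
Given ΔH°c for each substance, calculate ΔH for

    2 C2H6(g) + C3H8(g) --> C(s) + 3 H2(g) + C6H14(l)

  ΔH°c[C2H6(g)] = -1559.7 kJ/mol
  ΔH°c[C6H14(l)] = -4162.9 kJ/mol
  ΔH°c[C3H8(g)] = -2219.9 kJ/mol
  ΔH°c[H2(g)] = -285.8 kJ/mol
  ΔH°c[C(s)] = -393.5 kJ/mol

Using ΔH = Σ nΔHc°(reactants) − Σ nΔHc°(products):
= [2·(-1559.7) + 1·(-2219.9)] − [1·(-393.5) + 3·(-285.8) + 1·(-4162.9)]
= 74.5 kJ/mol

ΔH = 74.5 kJ/mol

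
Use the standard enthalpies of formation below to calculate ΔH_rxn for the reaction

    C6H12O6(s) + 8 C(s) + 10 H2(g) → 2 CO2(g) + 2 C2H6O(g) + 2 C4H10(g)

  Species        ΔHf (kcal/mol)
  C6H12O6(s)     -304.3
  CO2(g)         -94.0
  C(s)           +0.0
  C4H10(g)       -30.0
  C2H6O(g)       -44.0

ΔH_rxn = -31.7 kcal/mol

ΔH°rxn = Σ nΔHf°(products) − Σ nΔHf°(reactants).
Products: 2·(-94.0) + 2·(-44.0) + 2·(-30.0) = -336.0
Reactants: 1·(-304.3) + 8·(+0.0) + 10·(+0.0) = -304.3
ΔH_rxn = (-336.0) − (-304.3) = -31.7 kcal/mol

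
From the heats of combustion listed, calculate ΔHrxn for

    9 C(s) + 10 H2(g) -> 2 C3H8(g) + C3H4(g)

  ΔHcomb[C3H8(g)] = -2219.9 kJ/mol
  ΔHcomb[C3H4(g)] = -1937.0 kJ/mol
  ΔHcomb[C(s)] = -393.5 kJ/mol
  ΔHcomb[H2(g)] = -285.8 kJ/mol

With combustion enthalpies, reactants minus products:
= [9·(-393.5) + 10·(-285.8)] − [2·(-2219.9) + 1·(-1937.0)]
= -22.7 kJ/mol

ΔHrxn = -22.7 kJ/mol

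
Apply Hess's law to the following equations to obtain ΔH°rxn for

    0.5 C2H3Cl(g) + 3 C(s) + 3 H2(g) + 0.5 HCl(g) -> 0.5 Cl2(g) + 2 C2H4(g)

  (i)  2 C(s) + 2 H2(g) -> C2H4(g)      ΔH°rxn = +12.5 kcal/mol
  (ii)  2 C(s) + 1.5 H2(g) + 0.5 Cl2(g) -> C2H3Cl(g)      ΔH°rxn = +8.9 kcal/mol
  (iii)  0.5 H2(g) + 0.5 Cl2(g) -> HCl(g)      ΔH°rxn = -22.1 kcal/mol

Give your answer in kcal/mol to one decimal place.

(i) × 2: (2)·(+12.5) = +25.0 kcal/mol
(ii) reversed and × 1/2: (-1/2)·(+8.9) = -4.45 kcal/mol
(iii) reversed and × 1/2: (-1/2)·(-22.1) = +11.05 kcal/mol
Since enthalpy is a state function, ΔH°rxn = (+25.0) + (-4.45) + (+11.05) = 31.6 kcal/mol

ΔH°rxn = 31.6 kcal/mol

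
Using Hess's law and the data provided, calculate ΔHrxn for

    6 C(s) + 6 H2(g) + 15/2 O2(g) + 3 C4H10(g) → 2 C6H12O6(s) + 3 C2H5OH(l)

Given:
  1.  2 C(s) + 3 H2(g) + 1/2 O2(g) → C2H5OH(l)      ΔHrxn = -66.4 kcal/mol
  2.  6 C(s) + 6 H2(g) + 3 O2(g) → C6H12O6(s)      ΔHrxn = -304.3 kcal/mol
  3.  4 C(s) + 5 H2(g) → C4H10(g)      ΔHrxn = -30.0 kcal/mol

eq. 1 × 3: (3)·(-66.4) = -199.2 kcal/mol
eq. 2 × 2: (2)·(-304.3) = -608.6 kcal/mol
eq. 3 reversed and × 3: (-3)·(-30.0) = +90.0 kcal/mol
ΔHrxn = (3)·(-66.4) + (2)·(-304.3) + (-3)·(-30.0) = -717.8 kcal/mol

ΔHrxn = -717.8 kcal/mol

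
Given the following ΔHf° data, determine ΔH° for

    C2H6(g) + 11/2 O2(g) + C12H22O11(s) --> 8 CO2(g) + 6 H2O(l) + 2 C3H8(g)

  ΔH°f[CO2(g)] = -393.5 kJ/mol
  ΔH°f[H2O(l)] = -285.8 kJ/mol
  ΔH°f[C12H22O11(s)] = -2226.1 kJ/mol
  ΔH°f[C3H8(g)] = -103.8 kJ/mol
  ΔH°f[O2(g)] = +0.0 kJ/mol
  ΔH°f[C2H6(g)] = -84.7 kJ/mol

ΔH°rxn = Σ nΔHf°(products) − Σ nΔHf°(reactants).
Products: 8·(-393.5) + 6·(-285.8) + 2·(-103.8) = -5070.4
Reactants: 1·(-84.7) + 11/2·(+0.0) + 1·(-2226.1) = -2310.8
ΔH° = (-5070.4) − (-2310.8) = -2759.6 kJ/mol

ΔH° = -2759.6 kJ/mol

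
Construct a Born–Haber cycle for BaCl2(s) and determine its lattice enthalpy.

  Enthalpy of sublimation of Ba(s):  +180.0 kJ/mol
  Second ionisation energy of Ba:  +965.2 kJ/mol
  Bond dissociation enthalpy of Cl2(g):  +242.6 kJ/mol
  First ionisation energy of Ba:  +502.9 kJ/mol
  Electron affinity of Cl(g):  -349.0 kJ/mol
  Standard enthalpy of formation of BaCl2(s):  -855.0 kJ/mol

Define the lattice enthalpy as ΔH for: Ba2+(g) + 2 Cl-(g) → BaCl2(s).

U = -2047.7 kJ/mol

ΔHf° = 1·ΔHsub + 1·(ΣIE) + 1·D(Cl2) + 2·EA + U
-855.0 = 1·(+180.0) + 1·(+1468.1) + 1·(+242.6) + 2·(-349.0) + U
U = -855.0 − (+1192.7) = -2047.7 kJ/mol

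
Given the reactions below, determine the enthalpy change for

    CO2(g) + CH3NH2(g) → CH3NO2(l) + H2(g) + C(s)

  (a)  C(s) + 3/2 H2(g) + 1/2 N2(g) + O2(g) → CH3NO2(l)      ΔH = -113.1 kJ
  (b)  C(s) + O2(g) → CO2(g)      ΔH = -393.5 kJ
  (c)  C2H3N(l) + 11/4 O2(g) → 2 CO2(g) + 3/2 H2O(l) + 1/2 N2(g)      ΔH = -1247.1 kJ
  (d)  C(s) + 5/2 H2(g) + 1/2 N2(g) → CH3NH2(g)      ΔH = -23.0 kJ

ΔH = 303.4 kJ

(a) as written: -113.1 kJ
(b) reversed: +393.5 kJ
(c): not needed.
(d) reversed: +23.0 kJ
Summing the manipulated equations, ΔH = (1)·(-113.1) + (-1)·(-393.5) + (-1)·(-23.0) = 303.4 kJ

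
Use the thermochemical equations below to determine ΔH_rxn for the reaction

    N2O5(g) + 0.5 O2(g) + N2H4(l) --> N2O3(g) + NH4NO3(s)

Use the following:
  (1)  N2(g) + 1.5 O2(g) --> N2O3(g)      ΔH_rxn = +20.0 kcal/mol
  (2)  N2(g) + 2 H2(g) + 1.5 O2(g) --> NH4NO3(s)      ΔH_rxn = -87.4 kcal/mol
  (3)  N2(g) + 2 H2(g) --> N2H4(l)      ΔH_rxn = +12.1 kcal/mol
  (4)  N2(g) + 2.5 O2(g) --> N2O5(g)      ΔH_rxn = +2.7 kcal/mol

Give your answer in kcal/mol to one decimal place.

(1) as written (N2O3(g) already on the product side): +20.0 kcal/mol
(2) as written (NH4NO3(s) already on the product side): -87.4 kcal/mol
(3) reversed (reverse to put N2H4(l) on the reactant side): -12.1 kcal/mol
(4) reversed (N2O5(g) must end up as a reactant): -2.7 kcal/mol
ΔH_rxn = (+20.0) + (-87.4) + (-12.1) + (-2.7) = -82.2 kcal/mol

ΔH_rxn = -82.2 kcal/mol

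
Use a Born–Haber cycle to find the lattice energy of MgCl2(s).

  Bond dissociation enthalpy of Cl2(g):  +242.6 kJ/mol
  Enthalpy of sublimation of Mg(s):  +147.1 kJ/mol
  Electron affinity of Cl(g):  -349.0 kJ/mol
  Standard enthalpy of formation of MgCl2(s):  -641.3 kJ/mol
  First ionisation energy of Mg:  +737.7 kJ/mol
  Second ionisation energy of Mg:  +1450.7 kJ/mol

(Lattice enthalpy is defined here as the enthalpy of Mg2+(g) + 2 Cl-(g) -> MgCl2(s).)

ΔHf° = 1·ΔHsub + 1·(ΣIE) + 1·D(Cl2) + 2·EA + U
-641.3 = 1·(+147.1) + 1·(+2188.4) + 1·(+242.6) + 2·(-349.0) + U
U = -641.3 − (+1880.1) = -2521.4 kJ/mol

U = -2521.4 kJ/mol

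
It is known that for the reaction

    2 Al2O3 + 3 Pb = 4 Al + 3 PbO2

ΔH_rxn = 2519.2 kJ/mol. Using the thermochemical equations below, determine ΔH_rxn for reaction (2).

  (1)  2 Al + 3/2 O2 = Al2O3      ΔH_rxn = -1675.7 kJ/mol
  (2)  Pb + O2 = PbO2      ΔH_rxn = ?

ΔH_rxn = -277.4 kJ/mol

(1) reversed and × 2: (-2)·(-1675.7) = +3351.4 kJ/mol
(2) × 3: contributes 3·x
+2519.2 = (+3351.4) + 3·x
x = (+2519.2 − (+3351.4)) / (3) = -277.4 kJ/mol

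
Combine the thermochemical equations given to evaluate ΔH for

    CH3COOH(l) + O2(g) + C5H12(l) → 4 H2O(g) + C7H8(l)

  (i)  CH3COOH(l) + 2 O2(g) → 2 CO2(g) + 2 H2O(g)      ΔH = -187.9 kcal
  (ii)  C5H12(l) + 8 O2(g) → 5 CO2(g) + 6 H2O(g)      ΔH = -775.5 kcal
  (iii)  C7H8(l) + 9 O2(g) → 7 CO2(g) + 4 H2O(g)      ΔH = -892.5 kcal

(i) as written: -187.9 kcal
(ii) as written: -775.5 kcal
(iii) reversed: +892.5 kcal
ΔH = (1)·(-187.9) + (1)·(-775.5) + (-1)·(-892.5) = -70.9 kcal

ΔH = -70.9 kcal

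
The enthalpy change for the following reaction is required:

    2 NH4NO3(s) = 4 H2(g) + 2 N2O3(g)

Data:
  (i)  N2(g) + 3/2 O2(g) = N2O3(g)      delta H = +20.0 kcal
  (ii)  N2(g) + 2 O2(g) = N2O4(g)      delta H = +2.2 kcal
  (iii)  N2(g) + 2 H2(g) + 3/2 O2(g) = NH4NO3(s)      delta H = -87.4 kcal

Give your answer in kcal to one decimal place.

delta H = 214.8 kcal

(i) × 2: (2)·(+20.0) = +40.0 kcal
(ii): not needed.
(iii) reversed and × 2: (-2)·(-87.4) = +174.8 kcal
Since enthalpy is a state function, delta H = (2)·(+20.0) + (-2)·(-87.4) = 214.8 kcal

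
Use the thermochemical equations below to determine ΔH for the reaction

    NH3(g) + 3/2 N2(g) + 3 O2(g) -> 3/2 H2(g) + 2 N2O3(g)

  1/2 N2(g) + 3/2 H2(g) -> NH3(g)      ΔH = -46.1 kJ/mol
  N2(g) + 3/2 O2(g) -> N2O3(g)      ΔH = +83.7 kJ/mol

ΔH = 213.5 kJ/mol

equation 1 reversed: +46.1 kJ/mol
equation 2 × 2: (2)·(+83.7) = +167.4 kJ/mol
Since enthalpy is a state function, ΔH = (+46.1) + (+167.4) = 213.5 kJ/mol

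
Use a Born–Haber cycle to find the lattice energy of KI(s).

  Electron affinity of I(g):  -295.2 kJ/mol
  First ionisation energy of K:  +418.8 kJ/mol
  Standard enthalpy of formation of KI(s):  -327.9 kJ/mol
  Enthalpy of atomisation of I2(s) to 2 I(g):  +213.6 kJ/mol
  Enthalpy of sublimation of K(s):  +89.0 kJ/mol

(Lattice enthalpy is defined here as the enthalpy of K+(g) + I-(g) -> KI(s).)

U = -647.3 kJ/mol

ΔHf° = 1·ΔHsub + 1·(ΣIE) + 1/2·D(I2) + 1·EA + U
-327.9 = 1·(+89.0) + 1·(+418.8) + 1/2·(+213.6) + 1·(-295.2) + U
U = -327.9 − (+319.4) = -647.3 kJ/mol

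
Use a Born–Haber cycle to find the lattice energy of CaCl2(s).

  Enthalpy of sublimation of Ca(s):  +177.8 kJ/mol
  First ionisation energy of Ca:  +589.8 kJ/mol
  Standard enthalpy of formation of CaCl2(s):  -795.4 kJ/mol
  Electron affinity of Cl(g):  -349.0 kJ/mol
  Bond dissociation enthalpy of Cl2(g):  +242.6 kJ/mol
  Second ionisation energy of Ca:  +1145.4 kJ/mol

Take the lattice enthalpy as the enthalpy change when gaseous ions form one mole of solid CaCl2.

ΔHf° = 1·ΔHsub + 1·(ΣIE) + 1·D(Cl2) + 2·EA + U
-795.4 = 1·(+177.8) + 1·(+1735.2) + 1·(+242.6) + 2·(-349.0) + U
U = -795.4 − (+1457.6) = -2253.0 kJ/mol

U = -2253.0 kJ/mol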